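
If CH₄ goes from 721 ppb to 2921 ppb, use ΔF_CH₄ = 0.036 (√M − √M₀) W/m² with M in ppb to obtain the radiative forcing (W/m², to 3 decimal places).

CH₄: 0.036 × (√2921 − √721) = 0.036 × (54.0463 − 26.8514) = 0.036 × 27.1949 = 0.9790 W/m².

ΔF = 0.979 W/m²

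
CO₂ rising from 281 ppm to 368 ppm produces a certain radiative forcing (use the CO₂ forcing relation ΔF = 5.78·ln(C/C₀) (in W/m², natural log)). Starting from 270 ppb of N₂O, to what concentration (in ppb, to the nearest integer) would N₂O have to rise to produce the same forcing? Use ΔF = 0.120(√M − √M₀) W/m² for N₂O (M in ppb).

M ≈ 866 ppb

CO₂ forcing: 5.78 × ln(368/281) = 5.78 × 0.269728 = 1.55903 W/m².
Set 0.120(√M − √270) = 1.55903: √M = 1.55903/0.120 + √270 = 12.9919 + 16.4317 = 29.4236.
M = (29.4236)² = 865.75 ppb.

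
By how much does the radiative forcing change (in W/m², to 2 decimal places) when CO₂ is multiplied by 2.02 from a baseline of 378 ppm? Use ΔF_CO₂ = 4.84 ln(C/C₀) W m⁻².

Because the forcing depends only on the ratio C/C₀, the initial concentration does not enter.
ΔF = 4.84 × ln(2.02) = 4.84 × 0.70310 = 3.4030 W/m².

ΔF = 3.40 W/m²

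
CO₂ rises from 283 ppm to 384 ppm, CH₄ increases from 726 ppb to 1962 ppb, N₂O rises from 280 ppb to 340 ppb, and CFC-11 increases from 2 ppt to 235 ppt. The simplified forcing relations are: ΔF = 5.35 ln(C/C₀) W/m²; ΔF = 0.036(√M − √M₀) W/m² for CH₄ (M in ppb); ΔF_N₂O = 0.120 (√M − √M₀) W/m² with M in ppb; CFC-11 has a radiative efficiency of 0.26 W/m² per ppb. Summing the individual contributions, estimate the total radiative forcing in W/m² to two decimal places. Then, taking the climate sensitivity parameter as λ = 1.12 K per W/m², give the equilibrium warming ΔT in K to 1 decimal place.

ΔF = 2.52 W/m²; ΔT = 2.8 K

CO₂: 5.35 × ln(384/283) = 5.35 × ln(1.35689) = 5.35 × 0.30520 = 1.6328 W/m².
CH₄: 0.036 × (√1962 − √726) = 0.036 × (44.2945 − 26.9444) = 0.036 × 17.3501 = 0.6246 W/m².
N₂O: 0.120 × (√340 − √280) = 0.120 × (18.4391 − 16.7332) = 0.120 × 1.7059 = 0.2047 W/m².
CFC-11: Δ = 235 − 2 = 233 ppt = 0.233 ppb; ΔF = 0.26 × 0.233 = 0.0606 W/m².
Total ΔF = 1.6328 + 0.6246 + 0.2047 + 0.0606 = 2.5227 W/m².
ΔT = λ ΔF = 1.12 × 2.52 = 2.8224 K.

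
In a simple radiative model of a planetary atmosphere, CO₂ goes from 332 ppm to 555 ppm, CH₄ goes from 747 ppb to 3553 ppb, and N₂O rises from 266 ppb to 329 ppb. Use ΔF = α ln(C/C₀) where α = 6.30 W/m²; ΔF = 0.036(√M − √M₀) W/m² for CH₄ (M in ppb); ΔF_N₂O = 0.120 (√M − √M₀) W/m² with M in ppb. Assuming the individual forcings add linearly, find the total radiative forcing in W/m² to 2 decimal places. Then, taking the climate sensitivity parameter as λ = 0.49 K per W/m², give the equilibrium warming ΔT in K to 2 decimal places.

ΔF = 4.62 W/m²; ΔT = 2.26 K

CO₂: 6.30 × ln(555/332) = 6.30 × ln(1.67169) = 6.30 × 0.51384 = 3.2372 W/m².
CH₄: 0.036 × (√3553 − √747) = 0.036 × (59.6070 − 27.3313) = 0.036 × 32.2757 = 1.1619 W/m².
N₂O: 0.120 × (√329 − √266) = 0.120 × (18.1384 − 16.3095) = 0.120 × 1.8289 = 0.2195 W/m².
Total ΔF = 3.2372 + 1.1619 + 0.2195 = 4.6186 W/m².
ΔT = λ ΔF = 0.49 × 4.62 = 2.2638 K.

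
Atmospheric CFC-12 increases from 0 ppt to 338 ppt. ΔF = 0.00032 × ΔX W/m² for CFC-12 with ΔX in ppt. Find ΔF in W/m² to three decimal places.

ΔF = 0.108 W/m²

CFC-12: ΔF = 0.00032 × (338 − 0) = 0.00032 × 338 = 0.1082 W/m².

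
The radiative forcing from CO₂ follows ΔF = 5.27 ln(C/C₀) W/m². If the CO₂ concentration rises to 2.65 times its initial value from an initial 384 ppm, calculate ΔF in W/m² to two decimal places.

ΔF = 5.14 W/m²

Because the forcing depends only on the ratio C/C₀, the initial concentration does not enter.
ΔF = 5.27 × ln(2.65) = 5.27 × 0.97456 = 5.1359 W/m².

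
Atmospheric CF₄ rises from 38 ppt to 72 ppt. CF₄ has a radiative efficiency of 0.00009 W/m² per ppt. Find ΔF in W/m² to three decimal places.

CF₄: ΔF = 0.00009 × (72 − 38) = 0.00009 × 34 = 0.0031 W/m².

ΔF = 0.003 W/m²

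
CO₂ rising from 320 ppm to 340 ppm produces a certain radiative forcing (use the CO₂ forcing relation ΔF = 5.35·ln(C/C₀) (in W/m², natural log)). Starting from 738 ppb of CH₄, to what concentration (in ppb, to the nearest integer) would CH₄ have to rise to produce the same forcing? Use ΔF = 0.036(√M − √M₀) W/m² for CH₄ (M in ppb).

CO₂ forcing: 5.35 × ln(340/320) = 5.35 × 0.060625 = 0.32434 W/m².
Set 0.036(√M − √738) = 0.32434: √M = 0.32434/0.036 + √738 = 9.0094 + 27.1662 = 36.1756.
M = (36.1756)² = 1308.67 ppb.

M ≈ 1309 ppb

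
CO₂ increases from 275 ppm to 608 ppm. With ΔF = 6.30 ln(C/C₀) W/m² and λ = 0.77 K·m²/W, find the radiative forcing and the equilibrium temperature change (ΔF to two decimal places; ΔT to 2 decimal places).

CO₂: 6.30 × ln(608/275) = 6.30 × ln(2.21091) = 6.30 × 0.79340 = 4.9984 W/m².
ΔT = λ ΔF = 0.77 × 5.00 = 3.8500 K.

ΔF = 5.00 W/m²; ΔT = 3.85 K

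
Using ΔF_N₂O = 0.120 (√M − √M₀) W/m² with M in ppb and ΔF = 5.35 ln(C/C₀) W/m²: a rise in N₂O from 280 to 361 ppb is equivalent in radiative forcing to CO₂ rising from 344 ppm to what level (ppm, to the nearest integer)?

N₂O forcing: 0.120 × (√361 − √280) = 0.120 × (19.0000 − 16.7332) = 0.120 × 2.2668 = 0.27202 W/m².
Set 5.35 ln(C/344) = 0.27202: ln(C/344) = 0.27202/5.35 = 0.05084, so C = 344 × e^0.05084 = 344 × 1.05215 = 361.94 ppm.

C ≈ 362 ppm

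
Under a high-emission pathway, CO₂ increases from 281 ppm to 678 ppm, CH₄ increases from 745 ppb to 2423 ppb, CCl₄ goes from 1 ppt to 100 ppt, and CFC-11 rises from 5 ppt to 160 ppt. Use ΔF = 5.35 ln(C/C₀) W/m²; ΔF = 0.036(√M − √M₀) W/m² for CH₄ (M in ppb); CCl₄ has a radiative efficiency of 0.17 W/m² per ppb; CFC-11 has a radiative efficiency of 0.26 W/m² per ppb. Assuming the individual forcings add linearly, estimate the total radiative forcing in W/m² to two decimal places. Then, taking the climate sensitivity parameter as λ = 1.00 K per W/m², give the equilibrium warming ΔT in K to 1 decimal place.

CO₂: 5.35 × ln(678/281) = 5.35 × ln(2.41281) = 5.35 × 0.88079 = 4.7122 W/m².
CH₄: 0.036 × (√2423 − √745) = 0.036 × (49.2240 − 27.2947) = 0.036 × 21.9293 = 0.7895 W/m².
CCl₄: Δ = 100 − 1 = 99 ppt = 0.099 ppb; ΔF = 0.17 × 0.099 = 0.0168 W/m².
CFC-11: Δ = 160 − 5 = 155 ppt = 0.155 ppb; ΔF = 0.26 × 0.155 = 0.0403 W/m².
Total ΔF = 4.7122 + 0.7895 + 0.0168 + 0.0403 = 5.5588 W/m².
ΔT = λ ΔF = 1.00 × 5.56 = 5.5600 K.

ΔF = 5.56 W/m²; ΔT = 5.6 K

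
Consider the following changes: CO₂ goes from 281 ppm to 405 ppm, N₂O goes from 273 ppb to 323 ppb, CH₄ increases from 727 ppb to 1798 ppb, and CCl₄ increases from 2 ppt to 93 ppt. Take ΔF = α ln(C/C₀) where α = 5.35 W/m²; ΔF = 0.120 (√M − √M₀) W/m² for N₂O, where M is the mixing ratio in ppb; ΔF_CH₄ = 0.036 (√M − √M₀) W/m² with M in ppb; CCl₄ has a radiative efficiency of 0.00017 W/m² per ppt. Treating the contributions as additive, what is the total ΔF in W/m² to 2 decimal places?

ΔF = 2.70 W/m²

CO₂: 5.35 × ln(405/281) = 5.35 × ln(1.44128) = 5.35 × 0.36553 = 1.9556 W/m².
N₂O: 0.120 × (√323 − √273) = 0.120 × (17.9722 − 16.5227) = 0.120 × 1.4495 = 0.1739 W/m².
CH₄: 0.036 × (√1798 − √727) = 0.036 × (42.4028 − 26.9629) = 0.036 × 15.4399 = 0.5558 W/m².
CCl₄: ΔF = 0.00017 × (93 − 2) = 0.00017 × 91 = 0.0155 W/m².
Total ΔF = 1.9556 + 0.1739 + 0.5558 + 0.0155 = 2.7008 W/m².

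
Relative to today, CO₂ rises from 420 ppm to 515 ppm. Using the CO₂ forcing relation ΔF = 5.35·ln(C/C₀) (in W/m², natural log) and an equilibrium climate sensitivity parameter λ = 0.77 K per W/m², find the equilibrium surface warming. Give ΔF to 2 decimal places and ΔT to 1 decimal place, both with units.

CO₂: 5.35 × ln(515/420) = 5.35 × ln(1.22619) = 5.35 × 0.20391 = 1.0909 W/m².
ΔT = λ ΔF = 0.77 × 1.09 = 0.8393 K.

ΔF = 1.09 W/m²; ΔT = 0.8 K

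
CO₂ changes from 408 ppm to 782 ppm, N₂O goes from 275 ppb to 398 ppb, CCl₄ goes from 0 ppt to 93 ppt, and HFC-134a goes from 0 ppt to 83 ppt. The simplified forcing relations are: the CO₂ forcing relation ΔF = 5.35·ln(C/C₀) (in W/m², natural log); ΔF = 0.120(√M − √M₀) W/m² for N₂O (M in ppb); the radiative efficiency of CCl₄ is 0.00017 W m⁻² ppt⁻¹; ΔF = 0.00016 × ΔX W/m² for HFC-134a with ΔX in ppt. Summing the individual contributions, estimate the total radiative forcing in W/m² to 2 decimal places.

ΔF = 3.91 W/m²

CO₂: 5.35 × ln(782/408) = 5.35 × ln(1.91667) = 5.35 × 0.65059 = 3.4807 W/m².
N₂O: 0.120 × (√398 − √275) = 0.120 × (19.9499 − 16.5831) = 0.120 × 3.3668 = 0.4040 W/m².
CCl₄: ΔF = 0.00017 × (93 − 0) = 0.00017 × 93 = 0.0158 W/m².
HFC-134a: ΔF = 0.00016 × (83 − 0) = 0.00016 × 83 = 0.0133 W/m².
Total ΔF = 3.4807 + 0.4040 + 0.0158 + 0.0133 = 3.9138 W/m².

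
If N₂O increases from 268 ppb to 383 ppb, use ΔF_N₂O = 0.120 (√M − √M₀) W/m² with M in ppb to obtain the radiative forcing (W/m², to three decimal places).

N₂O: 0.120 × (√383 − √268) = 0.120 × (19.5704 − 16.3707) = 0.120 × 3.1997 = 0.3840 W/m².

ΔF = 0.384 W/m²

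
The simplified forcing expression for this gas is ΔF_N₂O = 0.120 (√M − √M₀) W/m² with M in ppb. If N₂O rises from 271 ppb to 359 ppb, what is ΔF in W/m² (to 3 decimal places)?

ΔF = 0.298 W/m²

N₂O: 0.120 × (√359 − √271) = 0.120 × (18.9473 − 16.4621) = 0.120 × 2.4852 = 0.2982 W/m².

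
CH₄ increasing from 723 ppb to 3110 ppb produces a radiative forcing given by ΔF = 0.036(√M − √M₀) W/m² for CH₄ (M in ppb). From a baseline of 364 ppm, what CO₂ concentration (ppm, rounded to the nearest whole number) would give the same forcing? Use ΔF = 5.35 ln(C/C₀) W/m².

CH₄ forcing: 0.036 × (√3110 − √723) = 0.036 × (55.7674 − 26.8887) = 0.036 × 28.8787 = 1.03963 W/m².
Set 5.35 ln(C/364) = 1.03963: ln(C/364) = 1.03963/5.35 = 0.19432, so C = 364 × e^0.19432 = 364 × 1.21448 = 442.07 ppm.

C ≈ 442 ppm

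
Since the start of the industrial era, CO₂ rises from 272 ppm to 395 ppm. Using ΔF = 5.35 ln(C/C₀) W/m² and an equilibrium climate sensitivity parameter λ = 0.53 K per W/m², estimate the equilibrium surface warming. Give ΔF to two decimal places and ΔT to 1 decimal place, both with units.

CO₂: 5.35 × ln(395/272) = 5.35 × ln(1.45221) = 5.35 × 0.37309 = 1.9960 W/m².
ΔT = λ ΔF = 0.53 × 2.00 = 1.0600 K.

ΔF = 2.00 W/m²; ΔT = 1.1 K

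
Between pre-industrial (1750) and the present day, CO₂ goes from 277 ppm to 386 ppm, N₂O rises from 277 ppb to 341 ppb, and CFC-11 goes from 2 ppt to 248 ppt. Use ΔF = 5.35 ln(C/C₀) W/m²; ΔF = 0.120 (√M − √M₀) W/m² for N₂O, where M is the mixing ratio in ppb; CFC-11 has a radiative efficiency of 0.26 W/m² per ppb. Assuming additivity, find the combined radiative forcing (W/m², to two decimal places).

CO₂: 5.35 × ln(386/277) = 5.35 × ln(1.39350) = 5.35 × 0.33182 = 1.7752 W/m².
N₂O: 0.120 × (√341 − √277) = 0.120 × (18.4662 − 16.6433) = 0.120 × 1.8229 = 0.2187 W/m².
CFC-11: Δ = 248 − 2 = 246 ppt = 0.246 ppb; ΔF = 0.26 × 0.246 = 0.0640 W/m².
Total ΔF = 1.7752 + 0.2187 + 0.0640 = 2.0579 W/m².

ΔF = 2.06 W/m²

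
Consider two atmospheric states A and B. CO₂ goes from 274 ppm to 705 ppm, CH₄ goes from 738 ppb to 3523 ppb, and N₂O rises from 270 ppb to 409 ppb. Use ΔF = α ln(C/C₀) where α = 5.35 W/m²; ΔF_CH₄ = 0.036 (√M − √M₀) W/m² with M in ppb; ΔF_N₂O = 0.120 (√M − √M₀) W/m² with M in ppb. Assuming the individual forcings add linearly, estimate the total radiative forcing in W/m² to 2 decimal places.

ΔF = 6.67 W/m²

CO₂: 5.35 × ln(705/274) = 5.35 × ln(2.57299) = 5.35 × 0.94507 = 5.0561 W/m².
CH₄: 0.036 × (√3523 − √738) = 0.036 × (59.3549 − 27.1662) = 0.036 × 32.1887 = 1.1588 W/m².
N₂O: 0.120 × (√409 − √270) = 0.120 × (20.2237 − 16.4317) = 0.120 × 3.7920 = 0.4550 W/m².
Total ΔF = 5.0561 + 1.1588 + 0.4550 = 6.6699 W/m².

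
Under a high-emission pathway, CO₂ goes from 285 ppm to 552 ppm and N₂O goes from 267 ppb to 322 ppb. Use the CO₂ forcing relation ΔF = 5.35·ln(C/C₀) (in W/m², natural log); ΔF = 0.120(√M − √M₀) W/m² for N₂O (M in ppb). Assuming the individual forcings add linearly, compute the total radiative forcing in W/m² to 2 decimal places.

ΔF = 3.73 W/m²

CO₂: 5.35 × ln(552/285) = 5.35 × ln(1.93684) = 5.35 × 0.66106 = 3.5367 W/m².
N₂O: 0.120 × (√322 − √267) = 0.120 × (17.9444 − 16.3401) = 0.120 × 1.6043 = 0.1925 W/m².
Total ΔF = 3.5367 + 0.1925 = 3.7292 W/m².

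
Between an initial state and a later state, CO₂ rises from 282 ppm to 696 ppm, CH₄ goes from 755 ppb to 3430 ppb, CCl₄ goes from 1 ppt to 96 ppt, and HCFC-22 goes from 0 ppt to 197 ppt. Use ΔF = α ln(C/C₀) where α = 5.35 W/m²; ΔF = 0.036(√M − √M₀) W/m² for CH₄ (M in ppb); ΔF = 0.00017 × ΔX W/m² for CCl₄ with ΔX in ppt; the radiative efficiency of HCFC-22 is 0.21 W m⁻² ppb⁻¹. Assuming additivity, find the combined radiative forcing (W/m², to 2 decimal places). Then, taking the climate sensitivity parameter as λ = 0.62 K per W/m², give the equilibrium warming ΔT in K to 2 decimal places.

ΔF = 6.01 W/m²; ΔT = 3.73 K

CO₂: 5.35 × ln(696/282) = 5.35 × ln(2.46809) = 5.35 × 0.90344 = 4.8334 W/m².
CH₄: 0.036 × (√3430 − √755) = 0.036 × (58.5662 − 27.4773) = 0.036 × 31.0889 = 1.1192 W/m².
CCl₄: ΔF = 0.00017 × (96 − 1) = 0.00017 × 95 = 0.0162 W/m².
HCFC-22: Δ = 197 − 0 = 197 ppt = 0.197 ppb; ΔF = 0.21 × 0.197 = 0.0414 W/m².
Total ΔF = 4.8334 + 1.1192 + 0.0162 + 0.0414 = 6.0102 W/m².
ΔT = λ ΔF = 0.62 × 6.01 = 3.7262 K.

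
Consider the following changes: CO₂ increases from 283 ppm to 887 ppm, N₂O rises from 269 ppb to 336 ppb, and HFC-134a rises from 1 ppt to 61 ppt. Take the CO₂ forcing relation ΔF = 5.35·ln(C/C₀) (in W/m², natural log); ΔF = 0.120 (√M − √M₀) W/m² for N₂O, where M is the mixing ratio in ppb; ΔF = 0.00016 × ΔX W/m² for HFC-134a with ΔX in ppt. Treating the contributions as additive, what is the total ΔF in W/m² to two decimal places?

CO₂: 5.35 × ln(887/283) = 5.35 × ln(3.13428) = 5.35 × 1.14240 = 6.1118 W/m².
N₂O: 0.120 × (√336 − √269) = 0.120 × (18.3303 − 16.4012) = 0.120 × 1.9291 = 0.2315 W/m².
HFC-134a: ΔF = 0.00016 × (61 − 1) = 0.00016 × 60 = 0.0096 W/m².
Total ΔF = 6.1118 + 0.2315 + 0.0096 = 6.3529 W/m².

ΔF = 6.35 W/m²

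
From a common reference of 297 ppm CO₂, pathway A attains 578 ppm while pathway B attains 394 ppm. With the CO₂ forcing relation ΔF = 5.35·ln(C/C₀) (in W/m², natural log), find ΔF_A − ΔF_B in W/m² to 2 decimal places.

ΔF_A = 5.35 ln(578/297) = 5.35 × 0.66584 = 3.5622 W/m².
ΔF_B = 5.35 ln(394/297) = 5.35 × 0.28262 = 1.5120 W/m².
Difference: 3.5622 − 1.5120 = 2.0502 W/m².

ΔF_A − ΔF_B = 2.05 W/m²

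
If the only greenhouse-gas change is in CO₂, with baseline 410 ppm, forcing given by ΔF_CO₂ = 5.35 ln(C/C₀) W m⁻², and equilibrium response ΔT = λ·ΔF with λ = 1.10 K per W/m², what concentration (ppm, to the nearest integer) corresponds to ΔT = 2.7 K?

Required forcing: ΔF = ΔT/λ = 2.7/1.10 = 2.4545 W/m².
Then ln(C/410) = ΔF/5.35 = 2.4545/5.35 = 0.45879.
So C = 410 × e^0.45879 = 410 × 1.58216 = 648.69 ppm.

C ≈ 649 ppm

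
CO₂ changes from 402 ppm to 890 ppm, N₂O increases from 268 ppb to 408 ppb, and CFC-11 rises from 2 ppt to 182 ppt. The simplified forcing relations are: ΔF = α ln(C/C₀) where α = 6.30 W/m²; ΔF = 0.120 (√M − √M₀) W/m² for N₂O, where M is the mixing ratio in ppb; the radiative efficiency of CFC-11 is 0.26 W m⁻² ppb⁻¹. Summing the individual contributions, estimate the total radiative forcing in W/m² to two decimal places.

ΔF = 5.51 W/m²

CO₂: 6.30 × ln(890/402) = 6.30 × ln(2.21393) = 6.30 × 0.79477 = 5.0071 W/m².
N₂O: 0.120 × (√408 − √268) = 0.120 × (20.1990 − 16.3707) = 0.120 × 3.8283 = 0.4594 W/m².
CFC-11: Δ = 182 − 2 = 180 ppt = 0.180 ppb; ΔF = 0.26 × 0.180 = 0.0468 W/m².
Total ΔF = 5.0071 + 0.4594 + 0.0468 = 5.5133 W/m².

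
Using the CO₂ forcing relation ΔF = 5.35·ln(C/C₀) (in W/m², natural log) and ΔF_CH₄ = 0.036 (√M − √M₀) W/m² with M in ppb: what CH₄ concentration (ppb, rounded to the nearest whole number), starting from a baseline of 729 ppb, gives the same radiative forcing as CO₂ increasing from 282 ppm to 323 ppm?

CO₂ forcing: 5.35 × ln(323/282) = 5.35 × 0.135745 = 0.72624 W/m².
Set 0.036(√M − √729) = 0.72624: √M = 0.72624/0.036 + √729 = 20.1733 + 27.0000 = 47.1733.
M = (47.1733)² = 2225.32 ppb.

M ≈ 2225 ppb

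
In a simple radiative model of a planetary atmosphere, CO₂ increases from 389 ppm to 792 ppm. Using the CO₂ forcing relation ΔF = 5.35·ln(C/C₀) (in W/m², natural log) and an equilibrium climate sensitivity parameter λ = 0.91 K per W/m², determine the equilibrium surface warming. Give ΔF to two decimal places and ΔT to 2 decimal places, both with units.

ΔF = 3.80 W/m²; ΔT = 3.46 K

CO₂: 5.35 × ln(792/389) = 5.35 × ln(2.03599) = 5.35 × 0.71098 = 3.8037 W/m².
ΔT = λ ΔF = 0.91 × 3.80 = 3.4580 K.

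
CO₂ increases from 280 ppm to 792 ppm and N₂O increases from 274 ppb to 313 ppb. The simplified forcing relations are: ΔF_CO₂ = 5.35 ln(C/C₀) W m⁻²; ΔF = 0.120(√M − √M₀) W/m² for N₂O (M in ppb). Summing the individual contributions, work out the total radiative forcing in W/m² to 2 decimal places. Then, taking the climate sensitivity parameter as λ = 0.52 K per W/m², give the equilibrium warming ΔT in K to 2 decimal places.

CO₂: 5.35 × ln(792/280) = 5.35 × ln(2.82857) = 5.35 × 1.03977 = 5.5628 W/m².
N₂O: 0.120 × (√313 − √274) = 0.120 × (17.6918 − 16.5529) = 0.120 × 1.1389 = 0.1367 W/m².
Total ΔF = 5.5628 + 0.1367 = 5.6995 W/m².
ΔT = λ ΔF = 0.52 × 5.70 = 2.9640 K.

ΔF = 5.70 W/m²; ΔT = 2.96 K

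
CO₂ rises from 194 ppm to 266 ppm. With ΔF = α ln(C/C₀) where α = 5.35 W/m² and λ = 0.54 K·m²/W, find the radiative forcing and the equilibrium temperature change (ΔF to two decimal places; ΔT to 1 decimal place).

CO₂: 5.35 × ln(266/194) = 5.35 × ln(1.37113) = 5.35 × 0.31564 = 1.6887 W/m².
ΔT = λ ΔF = 0.54 × 1.69 = 0.9126 K.

ΔF = 1.69 W/m²; ΔT = 0.9 K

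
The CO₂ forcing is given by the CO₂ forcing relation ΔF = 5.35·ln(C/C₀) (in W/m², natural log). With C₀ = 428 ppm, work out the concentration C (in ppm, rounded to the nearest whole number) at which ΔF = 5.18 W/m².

Set 5.35 ln(C/428) = 5.18, so ln(C/428) = 5.18/5.35 = 0.96822.
Then C/428 = e^0.96822 = 2.63325, giving C = 428 × 2.63325 = 1127.03 ppm.

C ≈ 1127 ppm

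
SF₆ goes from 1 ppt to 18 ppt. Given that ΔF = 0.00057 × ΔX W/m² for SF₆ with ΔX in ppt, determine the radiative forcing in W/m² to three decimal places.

ΔF = 0.010 W/m²

SF₆: ΔF = 0.00057 × (18 − 1) = 0.00057 × 17 = 0.0097 W/m².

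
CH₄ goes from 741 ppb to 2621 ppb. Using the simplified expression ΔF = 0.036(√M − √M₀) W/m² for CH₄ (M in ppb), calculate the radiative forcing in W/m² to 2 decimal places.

CH₄: 0.036 × (√2621 − √741) = 0.036 × (51.1957 − 27.2213) = 0.036 × 23.9744 = 0.8631 W/m².

ΔF = 0.86 W/m²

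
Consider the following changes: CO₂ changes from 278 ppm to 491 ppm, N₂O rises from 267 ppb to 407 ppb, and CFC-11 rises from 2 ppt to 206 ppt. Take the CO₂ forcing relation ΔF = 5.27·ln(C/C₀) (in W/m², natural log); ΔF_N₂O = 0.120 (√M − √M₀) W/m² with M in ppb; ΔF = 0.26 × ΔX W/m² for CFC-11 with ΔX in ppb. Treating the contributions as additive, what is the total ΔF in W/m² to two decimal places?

CO₂: 5.27 × ln(491/278) = 5.27 × ln(1.76619) = 5.27 × 0.56882 = 2.9977 W/m².
N₂O: 0.120 × (√407 − √267) = 0.120 × (20.1742 − 16.3401) = 0.120 × 3.8341 = 0.4601 W/m².
CFC-11: Δ = 206 − 2 = 204 ppt = 0.204 ppb; ΔF = 0.26 × 0.204 = 0.0530 W/m².
Total ΔF = 2.9977 + 0.4601 + 0.0530 = 3.5108 W/m².

ΔF = 3.51 W/m²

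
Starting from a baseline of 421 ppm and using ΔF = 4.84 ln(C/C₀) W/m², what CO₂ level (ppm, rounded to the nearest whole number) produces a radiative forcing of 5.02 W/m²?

C ≈ 1188 ppm

Set 4.84 ln(C/421) = 5.02, so ln(C/421) = 5.02/4.84 = 1.03719.
Then C/421 = e^1.03719 = 2.82128, giving C = 421 × 2.82128 = 1187.76 ppm.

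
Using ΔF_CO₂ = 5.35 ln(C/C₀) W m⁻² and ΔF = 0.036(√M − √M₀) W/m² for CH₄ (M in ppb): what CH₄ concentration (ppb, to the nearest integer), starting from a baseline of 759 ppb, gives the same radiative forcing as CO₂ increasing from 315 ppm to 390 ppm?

M ≈ 3515 ppb

CO₂ forcing: 5.35 × ln(390/315) = 5.35 × 0.213574 = 1.14262 W/m².
Set 0.036(√M − √759) = 1.14262: √M = 1.14262/0.036 + √759 = 31.7394 + 27.5500 = 59.2894.
M = (59.2894)² = 3515.23 ppb.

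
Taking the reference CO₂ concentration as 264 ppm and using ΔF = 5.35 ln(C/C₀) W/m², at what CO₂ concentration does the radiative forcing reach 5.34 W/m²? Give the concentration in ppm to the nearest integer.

C ≈ 716 ppm

Set 5.35 ln(C/264) = 5.34, so ln(C/264) = 5.34/5.35 = 0.99813.
Then C/264 = e^0.99813 = 2.71320, giving C = 264 × 2.71320 = 716.28 ppm.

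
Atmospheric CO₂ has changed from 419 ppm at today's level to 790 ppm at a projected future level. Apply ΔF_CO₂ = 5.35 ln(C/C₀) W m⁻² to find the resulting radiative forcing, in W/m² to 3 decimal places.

CO₂ absorption bands are partially saturated, so forcing scales with the logarithm of the concentration ratio.
CO₂: 5.35 × ln(790/419) = 5.35 × ln(1.88544) = 5.35 × 0.63416 = 3.3928 W/m².

ΔF = 3.393 W/m²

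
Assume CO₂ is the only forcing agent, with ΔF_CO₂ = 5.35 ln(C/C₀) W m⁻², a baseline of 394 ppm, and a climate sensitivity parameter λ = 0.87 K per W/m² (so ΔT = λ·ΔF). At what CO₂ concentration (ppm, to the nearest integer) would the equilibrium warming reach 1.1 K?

C ≈ 499 ppm

Required forcing: ΔF = ΔT/λ = 1.1/0.87 = 1.2644 W/m².
Then ln(C/394) = ΔF/5.35 = 1.2644/5.35 = 0.23634.
So C = 394 × e^0.23634 = 394 × 1.26660 = 499.04 ppm.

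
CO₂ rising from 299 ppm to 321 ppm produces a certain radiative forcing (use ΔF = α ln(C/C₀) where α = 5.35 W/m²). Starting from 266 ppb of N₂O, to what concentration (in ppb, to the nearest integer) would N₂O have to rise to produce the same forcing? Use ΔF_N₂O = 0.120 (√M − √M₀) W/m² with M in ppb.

CO₂ forcing: 5.35 × ln(321/299) = 5.35 × 0.070998 = 0.37984 W/m².
Set 0.120(√M − √266) = 0.37984: √M = 0.37984/0.120 + √266 = 3.1653 + 16.3095 = 19.4748.
M = (19.4748)² = 379.27 ppb.

M ≈ 379 ppb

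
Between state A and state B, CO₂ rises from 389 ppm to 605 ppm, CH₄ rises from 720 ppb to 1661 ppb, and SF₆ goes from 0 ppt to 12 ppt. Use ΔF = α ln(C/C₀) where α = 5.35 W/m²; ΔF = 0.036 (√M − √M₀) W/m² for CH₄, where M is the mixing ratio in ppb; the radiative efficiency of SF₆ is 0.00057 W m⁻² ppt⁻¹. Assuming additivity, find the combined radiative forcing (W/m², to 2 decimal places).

CO₂: 5.35 × ln(605/389) = 5.35 × ln(1.55527) = 5.35 × 0.44165 = 2.3628 W/m².
CH₄: 0.036 × (√1661 − √720) = 0.036 × (40.7554 − 26.8328) = 0.036 × 13.9226 = 0.5012 W/m².
SF₆: ΔF = 0.00057 × (12 − 0) = 0.00057 × 12 = 0.0068 W/m².
Total ΔF = 2.3628 + 0.5012 + 0.0068 = 2.8708 W/m².

ΔF = 2.87 W/m²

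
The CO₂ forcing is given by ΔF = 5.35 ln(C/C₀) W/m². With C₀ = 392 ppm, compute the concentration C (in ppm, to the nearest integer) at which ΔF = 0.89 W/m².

C ≈ 463 ppm

Set 5.35 ln(C/392) = 0.89, so ln(C/392) = 0.89/5.35 = 0.16636.
Then C/392 = e^0.16636 = 1.18100, giving C = 392 × 1.18100 = 462.95 ppm.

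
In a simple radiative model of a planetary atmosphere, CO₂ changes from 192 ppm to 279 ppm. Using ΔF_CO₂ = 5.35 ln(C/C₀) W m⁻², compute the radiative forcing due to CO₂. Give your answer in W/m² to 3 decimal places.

CO₂ absorption bands are partially saturated, so forcing scales with the logarithm of the concentration ratio.
CO₂: 5.35 × ln(279/192) = 5.35 × ln(1.45313) = 5.35 × 0.37372 = 1.9994 W/m².

ΔF = 1.999 W/m²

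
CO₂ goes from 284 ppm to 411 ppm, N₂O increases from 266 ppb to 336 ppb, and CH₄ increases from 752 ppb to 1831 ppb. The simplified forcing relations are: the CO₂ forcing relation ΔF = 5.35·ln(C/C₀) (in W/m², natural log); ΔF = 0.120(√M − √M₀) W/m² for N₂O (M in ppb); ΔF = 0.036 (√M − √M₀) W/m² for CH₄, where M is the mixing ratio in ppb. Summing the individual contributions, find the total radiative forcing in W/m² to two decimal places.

ΔF = 2.77 W/m²

CO₂: 5.35 × ln(411/284) = 5.35 × ln(1.44718) = 5.35 × 0.36962 = 1.9775 W/m².
N₂O: 0.120 × (√336 − √266) = 0.120 × (18.3303 − 16.3095) = 0.120 × 2.0208 = 0.2425 W/m².
CH₄: 0.036 × (√1831 − √752) = 0.036 × (42.7902 − 27.4226) = 0.036 × 15.3676 = 0.5532 W/m².
Total ΔF = 1.9775 + 0.2425 + 0.5532 = 2.7732 W/m².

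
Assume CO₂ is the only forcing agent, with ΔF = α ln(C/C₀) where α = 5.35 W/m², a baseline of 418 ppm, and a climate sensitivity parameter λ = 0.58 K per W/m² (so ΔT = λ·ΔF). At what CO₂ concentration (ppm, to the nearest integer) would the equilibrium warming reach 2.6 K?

Required forcing: ΔF = ΔT/λ = 2.6/0.58 = 4.4828 W/m².
Then ln(C/418) = ΔF/5.35 = 4.4828/5.35 = 0.83791.
So C = 418 × e^0.83791 = 418 × 2.31153 = 966.22 ppm.

C ≈ 966 ppm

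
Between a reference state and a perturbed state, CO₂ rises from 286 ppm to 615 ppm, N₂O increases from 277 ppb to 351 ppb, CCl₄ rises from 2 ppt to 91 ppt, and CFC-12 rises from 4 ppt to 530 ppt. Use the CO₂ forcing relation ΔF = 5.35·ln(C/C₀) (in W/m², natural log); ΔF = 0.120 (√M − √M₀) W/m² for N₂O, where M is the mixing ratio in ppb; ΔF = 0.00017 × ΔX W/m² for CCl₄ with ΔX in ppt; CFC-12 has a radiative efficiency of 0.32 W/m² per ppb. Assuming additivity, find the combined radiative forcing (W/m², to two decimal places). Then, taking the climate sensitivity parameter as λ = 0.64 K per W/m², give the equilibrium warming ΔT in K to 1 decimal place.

CO₂: 5.35 × ln(615/286) = 5.35 × ln(2.15035) = 5.35 × 0.76563 = 4.0961 W/m².
N₂O: 0.120 × (√351 − √277) = 0.120 × (18.7350 − 16.6433) = 0.120 × 2.0917 = 0.2510 W/m².
CCl₄: ΔF = 0.00017 × (91 − 2) = 0.00017 × 89 = 0.0151 W/m².
CFC-12: Δ = 530 − 4 = 526 ppt = 0.526 ppb; ΔF = 0.32 × 0.526 = 0.1683 W/m².
Total ΔF = 4.0961 + 0.2510 + 0.0151 + 0.1683 = 4.5305 W/m².
ΔT = λ ΔF = 0.64 × 4.53 = 2.8992 K.

ΔF = 4.53 W/m²; ΔT = 2.9 K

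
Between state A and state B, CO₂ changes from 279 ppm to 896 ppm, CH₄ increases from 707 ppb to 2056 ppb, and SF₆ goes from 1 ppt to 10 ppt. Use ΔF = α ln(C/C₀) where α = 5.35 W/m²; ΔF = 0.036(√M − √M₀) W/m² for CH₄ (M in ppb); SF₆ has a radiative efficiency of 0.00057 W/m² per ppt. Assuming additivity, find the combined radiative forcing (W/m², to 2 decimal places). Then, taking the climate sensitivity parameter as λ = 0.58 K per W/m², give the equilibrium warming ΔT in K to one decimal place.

CO₂: 5.35 × ln(896/279) = 5.35 × ln(3.21147) = 5.35 × 1.16673 = 6.2420 W/m².
CH₄: 0.036 × (√2056 − √707) = 0.036 × (45.3431 − 26.5895) = 0.036 × 18.7536 = 0.6751 W/m².
SF₆: ΔF = 0.00057 × (10 − 1) = 0.00057 × 9 = 0.0051 W/m².
Total ΔF = 6.2420 + 0.6751 + 0.0051 = 6.9222 W/m².
ΔT = λ ΔF = 0.58 × 6.92 = 4.0136 K.

ΔF = 6.92 W/m²; ΔT = 4.0 K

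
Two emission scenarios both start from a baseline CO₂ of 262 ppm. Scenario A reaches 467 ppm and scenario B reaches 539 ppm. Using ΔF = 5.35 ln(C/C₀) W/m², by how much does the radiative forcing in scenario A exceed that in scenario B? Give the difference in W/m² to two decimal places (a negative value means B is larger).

ΔF_A − ΔF_B = -0.77 W/m²

ΔF_A = 5.35 ln(467/262) = 5.35 × 0.57798 = 3.0922 W/m².
ΔF_B = 5.35 ln(539/262) = 5.35 × 0.72137 = 3.8593 W/m².
Difference: 3.0922 − 3.8593 = -0.7671 W/m².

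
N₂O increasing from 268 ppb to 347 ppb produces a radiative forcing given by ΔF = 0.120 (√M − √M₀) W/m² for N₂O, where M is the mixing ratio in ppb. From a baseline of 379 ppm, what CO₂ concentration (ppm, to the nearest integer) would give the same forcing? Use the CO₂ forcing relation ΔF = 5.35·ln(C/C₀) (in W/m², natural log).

N₂O forcing: 0.120 × (√347 − √268) = 0.120 × (18.6279 − 16.3707) = 0.120 × 2.2572 = 0.27086 W/m².
Set 5.35 ln(C/379) = 0.27086: ln(C/379) = 0.27086/5.35 = 0.05063, so C = 379 × e^0.05063 = 379 × 1.05193 = 398.68 ppm.

C ≈ 399 ppm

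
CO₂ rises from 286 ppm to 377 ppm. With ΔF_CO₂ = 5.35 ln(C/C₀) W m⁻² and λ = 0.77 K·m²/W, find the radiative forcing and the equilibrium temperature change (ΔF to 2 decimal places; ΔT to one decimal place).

CO₂: 5.35 × ln(377/286) = 5.35 × ln(1.31818) = 5.35 × 0.27625 = 1.4779 W/m².
ΔT = λ ΔF = 0.77 × 1.48 = 1.1396 K.

ΔF = 1.48 W/m²; ΔT = 1.1 K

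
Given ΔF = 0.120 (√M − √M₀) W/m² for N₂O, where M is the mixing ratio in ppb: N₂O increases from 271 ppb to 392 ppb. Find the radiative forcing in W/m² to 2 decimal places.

ΔF = 0.40 W/m²

N₂O: 0.120 × (√392 − √271) = 0.120 × (19.7990 − 16.4621) = 0.120 × 3.3369 = 0.4004 W/m².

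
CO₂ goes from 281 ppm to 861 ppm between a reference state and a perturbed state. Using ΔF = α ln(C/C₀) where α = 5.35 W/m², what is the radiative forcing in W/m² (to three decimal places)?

CO₂: 5.35 × ln(861/281) = 5.35 × ln(3.06406) = 5.35 × 1.11974 = 5.9906 W/m².

ΔF = 5.991 W/m²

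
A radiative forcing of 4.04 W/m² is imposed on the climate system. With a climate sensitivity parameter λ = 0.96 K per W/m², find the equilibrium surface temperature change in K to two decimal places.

ΔT = λ ΔF = 0.96 × 4.04 = 3.8784 K.

ΔT = 3.88 K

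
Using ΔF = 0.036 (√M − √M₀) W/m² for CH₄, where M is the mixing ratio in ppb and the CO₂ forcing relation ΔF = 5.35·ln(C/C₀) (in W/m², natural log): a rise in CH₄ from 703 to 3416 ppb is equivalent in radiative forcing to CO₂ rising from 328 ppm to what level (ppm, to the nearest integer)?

CH₄ forcing: 0.036 × (√3416 − √703) = 0.036 × (58.4466 − 26.5141) = 0.036 × 31.9325 = 1.14957 W/m².
Set 5.35 ln(C/328) = 1.14957: ln(C/328) = 1.14957/5.35 = 0.21487, so C = 328 × e^0.21487 = 328 × 1.23970 = 406.62 ppm.

C ≈ 407 ppm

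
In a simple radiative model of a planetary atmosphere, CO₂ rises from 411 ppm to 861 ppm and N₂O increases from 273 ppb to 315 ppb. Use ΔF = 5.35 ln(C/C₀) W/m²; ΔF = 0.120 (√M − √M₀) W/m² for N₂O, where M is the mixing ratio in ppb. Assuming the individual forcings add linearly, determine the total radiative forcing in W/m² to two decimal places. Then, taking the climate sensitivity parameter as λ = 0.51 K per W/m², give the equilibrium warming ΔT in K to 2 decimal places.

CO₂: 5.35 × ln(861/411) = 5.35 × ln(2.09489) = 5.35 × 0.73950 = 3.9563 W/m².
N₂O: 0.120 × (√315 − √273) = 0.120 × (17.7482 − 16.5227) = 0.120 × 1.2255 = 0.1471 W/m².
Total ΔF = 3.9563 + 0.1471 = 4.1034 W/m².
ΔT = λ ΔF = 0.51 × 4.10 = 2.0910 K.

ΔF = 4.10 W/m²; ΔT = 2.09 K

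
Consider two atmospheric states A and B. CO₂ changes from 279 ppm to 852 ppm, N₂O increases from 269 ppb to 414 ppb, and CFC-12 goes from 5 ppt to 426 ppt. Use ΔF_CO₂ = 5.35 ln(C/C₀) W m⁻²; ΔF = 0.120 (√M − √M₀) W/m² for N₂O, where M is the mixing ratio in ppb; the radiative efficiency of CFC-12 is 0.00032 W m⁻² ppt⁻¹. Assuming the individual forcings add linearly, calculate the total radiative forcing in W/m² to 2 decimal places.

ΔF = 6.58 W/m²

CO₂: 5.35 × ln(852/279) = 5.35 × ln(3.05376) = 5.35 × 1.11637 = 5.9726 W/m².
N₂O: 0.120 × (√414 − √269) = 0.120 × (20.3470 − 16.4012) = 0.120 × 3.9458 = 0.4735 W/m².
CFC-12: ΔF = 0.00032 × (426 − 5) = 0.00032 × 421 = 0.1347 W/m².
Total ΔF = 5.9726 + 0.4735 + 0.1347 = 6.5808 W/m².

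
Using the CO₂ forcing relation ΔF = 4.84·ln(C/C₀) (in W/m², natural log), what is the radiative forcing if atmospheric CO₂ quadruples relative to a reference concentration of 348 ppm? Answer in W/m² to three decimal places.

ΔF = 6.710 W/m²

Because the forcing depends only on the ratio C/C₀, the initial concentration does not enter.
ΔF = 4.84 × ln(4) = 4.84 × 1.38629 = 6.7096 W/m².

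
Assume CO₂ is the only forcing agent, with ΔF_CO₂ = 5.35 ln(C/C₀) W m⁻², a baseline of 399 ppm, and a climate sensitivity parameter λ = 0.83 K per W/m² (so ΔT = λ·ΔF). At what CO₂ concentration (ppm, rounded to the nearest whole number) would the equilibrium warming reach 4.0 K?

C ≈ 982 ppm

Required forcing: ΔF = ΔT/λ = 4.0/0.83 = 4.8193 W/m².
Then ln(C/399) = ΔF/5.35 = 4.8193/5.35 = 0.90080.
So C = 399 × e^0.90080 = 399 × 2.46157 = 982.17 ppm.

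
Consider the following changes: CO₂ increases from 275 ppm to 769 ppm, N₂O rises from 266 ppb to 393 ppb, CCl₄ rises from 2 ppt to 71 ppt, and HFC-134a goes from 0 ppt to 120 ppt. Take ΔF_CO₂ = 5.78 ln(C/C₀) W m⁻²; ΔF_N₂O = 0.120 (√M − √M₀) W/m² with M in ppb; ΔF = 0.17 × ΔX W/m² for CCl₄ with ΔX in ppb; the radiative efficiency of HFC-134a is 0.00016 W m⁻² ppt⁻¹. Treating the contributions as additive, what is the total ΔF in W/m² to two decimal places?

ΔF = 6.40 W/m²

CO₂: 5.78 × ln(769/275) = 5.78 × ln(2.79636) = 5.78 × 1.02832 = 5.9437 W/m².
N₂O: 0.120 × (√393 − √266) = 0.120 × (19.8242 − 16.3095) = 0.120 × 3.5147 = 0.4218 W/m².
CCl₄: Δ = 71 − 2 = 69 ppt = 0.069 ppb; ΔF = 0.17 × 0.069 = 0.0117 W/m².
HFC-134a: ΔF = 0.00016 × (120 − 0) = 0.00016 × 120 = 0.0192 W/m².
Total ΔF = 5.9437 + 0.4218 + 0.0117 + 0.0192 = 6.3964 W/m².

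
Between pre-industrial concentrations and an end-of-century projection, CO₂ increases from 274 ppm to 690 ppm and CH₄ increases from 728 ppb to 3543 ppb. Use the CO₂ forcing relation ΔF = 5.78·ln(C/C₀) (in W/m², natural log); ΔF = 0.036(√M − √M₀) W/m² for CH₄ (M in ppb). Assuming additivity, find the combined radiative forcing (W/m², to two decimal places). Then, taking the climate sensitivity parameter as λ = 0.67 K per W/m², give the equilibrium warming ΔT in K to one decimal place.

CO₂: 5.78 × ln(690/274) = 5.78 × ln(2.51825) = 5.78 × 0.92356 = 5.3382 W/m².
CH₄: 0.036 × (√3543 − √728) = 0.036 × (59.5231 − 26.9815) = 0.036 × 32.5416 = 1.1715 W/m².
Total ΔF = 5.3382 + 1.1715 = 6.5097 W/m².
ΔT = λ ΔF = 0.67 × 6.51 = 4.3617 K.

ΔF = 6.51 W/m²; ΔT = 4.4 K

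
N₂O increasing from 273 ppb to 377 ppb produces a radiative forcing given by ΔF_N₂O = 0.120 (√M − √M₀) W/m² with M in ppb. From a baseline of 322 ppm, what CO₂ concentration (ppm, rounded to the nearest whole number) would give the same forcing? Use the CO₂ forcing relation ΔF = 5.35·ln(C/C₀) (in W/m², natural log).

N₂O forcing: 0.120 × (√377 − √273) = 0.120 × (19.4165 − 16.5227) = 0.120 × 2.8938 = 0.34726 W/m².
Set 5.35 ln(C/322) = 0.34726: ln(C/322) = 0.34726/5.35 = 0.06491, so C = 322 × e^0.06491 = 322 × 1.06706 = 343.59 ppm.

C ≈ 344 ppm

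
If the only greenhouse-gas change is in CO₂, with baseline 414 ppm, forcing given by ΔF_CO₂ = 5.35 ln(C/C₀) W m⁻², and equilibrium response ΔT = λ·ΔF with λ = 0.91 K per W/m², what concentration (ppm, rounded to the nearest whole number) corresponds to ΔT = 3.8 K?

Required forcing: ΔF = ΔT/λ = 3.8/0.91 = 4.1758 W/m².
Then ln(C/414) = ΔF/5.35 = 4.1758/5.35 = 0.78052.
So C = 414 × e^0.78052 = 414 × 2.18261 = 903.60 ppm.

C ≈ 904 ppm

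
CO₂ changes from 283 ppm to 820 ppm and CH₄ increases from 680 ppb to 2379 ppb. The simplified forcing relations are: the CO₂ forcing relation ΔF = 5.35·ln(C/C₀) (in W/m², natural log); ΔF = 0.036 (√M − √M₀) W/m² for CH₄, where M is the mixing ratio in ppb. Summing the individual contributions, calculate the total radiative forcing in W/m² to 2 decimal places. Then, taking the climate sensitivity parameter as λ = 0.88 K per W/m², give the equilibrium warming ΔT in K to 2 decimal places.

ΔF = 6.51 W/m²; ΔT = 5.73 K

CO₂: 5.35 × ln(820/283) = 5.35 × ln(2.89753) = 5.35 × 1.06386 = 5.6917 W/m².
CH₄: 0.036 × (√2379 − √680) = 0.036 × (48.7750 − 26.0768) = 0.036 × 22.6982 = 0.8171 W/m².
Total ΔF = 5.6917 + 0.8171 = 6.5088 W/m².
ΔT = λ ΔF = 0.88 × 6.51 = 5.7288 K.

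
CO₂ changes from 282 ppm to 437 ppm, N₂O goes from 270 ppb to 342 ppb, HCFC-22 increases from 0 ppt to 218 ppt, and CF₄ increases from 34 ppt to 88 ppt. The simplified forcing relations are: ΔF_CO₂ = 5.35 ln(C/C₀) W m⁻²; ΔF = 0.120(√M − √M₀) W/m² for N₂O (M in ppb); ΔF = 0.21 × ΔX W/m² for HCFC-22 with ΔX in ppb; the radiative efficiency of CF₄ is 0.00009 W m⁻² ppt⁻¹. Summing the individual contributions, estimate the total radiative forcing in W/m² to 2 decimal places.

ΔF = 2.64 W/m²

CO₂: 5.35 × ln(437/282) = 5.35 × ln(1.54965) = 5.35 × 0.43803 = 2.3435 W/m².
N₂O: 0.120 × (√342 − √270) = 0.120 × (18.4932 − 16.4317) = 0.120 × 2.0615 = 0.2474 W/m².
HCFC-22: Δ = 218 − 0 = 218 ppt = 0.218 ppb; ΔF = 0.21 × 0.218 = 0.0458 W/m².
CF₄: ΔF = 0.00009 × (88 − 34) = 0.00009 × 54 = 0.0049 W/m².
Total ΔF = 2.3435 + 0.2474 + 0.0458 + 0.0049 = 2.6416 W/m².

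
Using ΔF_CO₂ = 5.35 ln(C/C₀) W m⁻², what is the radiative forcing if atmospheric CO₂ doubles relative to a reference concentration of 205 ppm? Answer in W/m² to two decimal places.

ΔF = 5.35 × ln(2) = 5.35 × 0.69315 = 3.7084 W/m².

ΔF = 3.71 W/m²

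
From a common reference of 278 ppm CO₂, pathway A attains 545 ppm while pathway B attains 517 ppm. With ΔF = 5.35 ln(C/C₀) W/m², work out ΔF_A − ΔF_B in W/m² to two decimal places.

ΔF_A = 5.35 ln(545/278) = 5.35 × 0.67316 = 3.6014 W/m².
ΔF_B = 5.35 ln(517/278) = 5.35 × 0.62042 = 3.3192 W/m².
Difference: 3.6014 − 3.3192 = 0.2822 W/m².
(Equivalently, ΔF_A − ΔF_B = 5.35 ln(545/517) = 5.35 × 0.05274 = 0.2822 W/m².)

ΔF_A − ΔF_B = 0.28 W/m²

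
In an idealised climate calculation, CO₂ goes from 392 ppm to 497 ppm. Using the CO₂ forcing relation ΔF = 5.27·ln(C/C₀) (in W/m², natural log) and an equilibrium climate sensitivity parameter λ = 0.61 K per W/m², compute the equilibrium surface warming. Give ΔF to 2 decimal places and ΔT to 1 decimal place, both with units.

CO₂: 5.27 × ln(497/392) = 5.27 × ln(1.26786) = 5.27 × 0.23733 = 1.2507 W/m².
ΔT = λ ΔF = 0.61 × 1.25 = 0.7625 K.

ΔF = 1.25 W/m²; ΔT = 0.8 K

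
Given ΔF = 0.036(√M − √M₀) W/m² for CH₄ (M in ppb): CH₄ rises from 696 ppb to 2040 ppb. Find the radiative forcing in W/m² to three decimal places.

CH₄: 0.036 × (√2040 − √696) = 0.036 × (45.1664 − 26.3818) = 0.036 × 18.7846 = 0.6762 W/m².

ΔF = 0.676 W/m²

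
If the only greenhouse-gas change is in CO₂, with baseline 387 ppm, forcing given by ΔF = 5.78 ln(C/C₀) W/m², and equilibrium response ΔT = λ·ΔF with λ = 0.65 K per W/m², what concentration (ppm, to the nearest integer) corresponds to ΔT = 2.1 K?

Required forcing: ΔF = ΔT/λ = 2.1/0.65 = 3.2308 W/m².
Then ln(C/387) = ΔF/5.78 = 3.2308/5.78 = 0.55896.
So C = 387 × e^0.55896 = 387 × 1.74885 = 676.80 ppm.

C ≈ 677 ppm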